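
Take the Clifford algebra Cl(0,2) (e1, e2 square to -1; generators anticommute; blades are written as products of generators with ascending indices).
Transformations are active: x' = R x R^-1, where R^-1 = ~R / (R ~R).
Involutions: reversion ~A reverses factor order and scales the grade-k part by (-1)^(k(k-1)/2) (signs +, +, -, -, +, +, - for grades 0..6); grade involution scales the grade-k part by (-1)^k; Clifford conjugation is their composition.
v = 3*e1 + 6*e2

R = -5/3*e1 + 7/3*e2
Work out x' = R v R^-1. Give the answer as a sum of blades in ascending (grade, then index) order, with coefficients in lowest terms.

~R = -5/3*e1 + 7/3*e2, and R ~R = -74/9, so R^-1 = ~R / (-74/9).
R v = -9 - 17*e1 e2
Answer: -246/37*e1 - 33/37*e2


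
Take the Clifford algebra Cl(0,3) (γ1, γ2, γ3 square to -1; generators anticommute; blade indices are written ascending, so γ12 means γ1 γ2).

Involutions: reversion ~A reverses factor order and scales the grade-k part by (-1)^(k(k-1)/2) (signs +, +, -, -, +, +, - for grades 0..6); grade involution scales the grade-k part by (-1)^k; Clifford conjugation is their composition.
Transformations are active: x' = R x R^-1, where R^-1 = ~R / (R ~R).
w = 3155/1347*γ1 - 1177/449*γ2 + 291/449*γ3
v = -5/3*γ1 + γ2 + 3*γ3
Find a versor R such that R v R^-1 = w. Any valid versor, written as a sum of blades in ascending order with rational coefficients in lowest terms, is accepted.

Here q(v) = q(w) = -115/9; the classical choice R = v + w = 910/1347*γ1 - 728/449*γ2 + 1638/449*γ3 then realises v -> w under the sandwich.
Answer: 910/1347*γ1 - 728/449*γ2 + 1638/449*γ3


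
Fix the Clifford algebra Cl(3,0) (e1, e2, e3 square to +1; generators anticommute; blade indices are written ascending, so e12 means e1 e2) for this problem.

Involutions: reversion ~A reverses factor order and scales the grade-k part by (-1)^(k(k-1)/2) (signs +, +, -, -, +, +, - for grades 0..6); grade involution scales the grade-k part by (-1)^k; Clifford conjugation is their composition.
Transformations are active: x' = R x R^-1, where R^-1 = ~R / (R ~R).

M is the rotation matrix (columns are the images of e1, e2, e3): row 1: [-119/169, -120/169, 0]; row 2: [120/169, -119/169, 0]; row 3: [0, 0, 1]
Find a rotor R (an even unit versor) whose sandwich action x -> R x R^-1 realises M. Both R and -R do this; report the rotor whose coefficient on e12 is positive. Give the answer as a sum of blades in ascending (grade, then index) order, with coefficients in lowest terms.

Method: write R = a + b12*e12 + b13*e13 + b23*e23 with a^2 + b12^2 + b13^2 + b23^2 = 1 (so R^-1 = ~R). Expanding the columns R e_j ~R gives tr M = 4a^2 - 1 and, from the antisymmetric part, M21 - M12 = -4a*b12, M13 - M31 = 4a*b13, M32 - M23 = -4a*b23.
Here tr M = -69/169, so a^2 = (1 + tr M)/4 = 25/169 and a = ±5/13. Taking a = 5/13: M21 - M12 = 240/169, M13 - M31 = 0, M32 - M23 = 0, giving b12 = -12/13, b13 = 0, b23 = 0, i.e. R = 5/13 - 12/13*e12.
Its e12 coefficient is negative, so report the other preimage -R.
Answer: -5/13 + 12/13*e12. Note: both R and -R realise this M (trace -69/169); the covering map identifies them, and the e12-coefficient sign is the tie-breaker.


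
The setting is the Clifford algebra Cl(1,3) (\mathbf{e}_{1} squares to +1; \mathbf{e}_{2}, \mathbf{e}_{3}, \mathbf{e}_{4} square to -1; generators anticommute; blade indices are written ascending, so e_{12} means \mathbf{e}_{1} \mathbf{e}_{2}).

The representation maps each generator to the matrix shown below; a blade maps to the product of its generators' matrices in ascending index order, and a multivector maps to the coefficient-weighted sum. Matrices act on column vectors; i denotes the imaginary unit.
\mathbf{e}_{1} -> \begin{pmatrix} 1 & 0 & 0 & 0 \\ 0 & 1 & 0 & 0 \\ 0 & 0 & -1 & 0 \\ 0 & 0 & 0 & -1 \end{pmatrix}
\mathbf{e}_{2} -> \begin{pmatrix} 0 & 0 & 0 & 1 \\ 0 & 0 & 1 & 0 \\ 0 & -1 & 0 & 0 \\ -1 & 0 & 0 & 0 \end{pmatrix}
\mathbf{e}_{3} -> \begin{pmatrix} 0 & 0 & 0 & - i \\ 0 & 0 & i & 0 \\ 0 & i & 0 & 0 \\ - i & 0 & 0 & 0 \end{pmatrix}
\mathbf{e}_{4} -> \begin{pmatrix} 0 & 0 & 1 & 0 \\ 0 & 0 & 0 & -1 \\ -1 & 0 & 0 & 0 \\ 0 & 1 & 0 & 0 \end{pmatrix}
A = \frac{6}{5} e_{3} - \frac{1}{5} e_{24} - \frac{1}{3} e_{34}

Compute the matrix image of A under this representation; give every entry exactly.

Bivector images (products of the table entries): rho(e_{24}) = rho(\mathbf{e}_{2})rho(\mathbf{e}_{4}) = \begin{pmatrix} 0 & 1 & 0 & 0 \\ -1 & 0 & 0 & 0 \\ 0 & 0 & 0 & 1 \\ 0 & 0 & -1 & 0 \end{pmatrix}; rho(e_{34}) = rho(\mathbf{e}_{3})rho(\mathbf{e}_{4}) = \begin{pmatrix} 0 & - i & 0 & 0 \\ - i & 0 & 0 & 0 \\ 0 & 0 & 0 & - i \\ 0 & 0 & - i & 0 \end{pmatrix}.
M = (\frac{6}{5})*rho(e_{3}) + (-\frac{1}{5})*rho(e_{24}) + (-\frac{1}{3})*rho(e_{34}), summed entrywise:
Answer: \begin{pmatrix} 0 & - \frac{1}{5} + \frac{i}{3} & 0 & - \frac{6 i}{5} \\ \frac{1}{5} + \frac{i}{3} & 0 & \frac{6 i}{5} & 0 \\ 0 & \frac{6 i}{5} & 0 & - \frac{1}{5} + \frac{i}{3} \\ - \frac{6 i}{5} & 0 & \frac{1}{5} + \frac{i}{3} & 0 \end{pmatrix}


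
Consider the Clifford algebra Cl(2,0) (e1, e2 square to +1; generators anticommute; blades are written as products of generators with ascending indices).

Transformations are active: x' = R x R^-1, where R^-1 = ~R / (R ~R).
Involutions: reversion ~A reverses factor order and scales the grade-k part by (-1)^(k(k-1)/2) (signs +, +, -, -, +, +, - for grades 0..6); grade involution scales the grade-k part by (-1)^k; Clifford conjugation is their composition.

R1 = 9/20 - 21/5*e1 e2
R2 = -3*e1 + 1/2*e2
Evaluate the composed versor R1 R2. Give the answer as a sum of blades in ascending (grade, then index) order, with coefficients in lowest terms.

Distribute over the terms of R1 (each basis-blade product reordered to ascending indices, repeated generators contracted through their squares):
(9/20) R2 = -27/20*e1 + 9/40*e2
(-21/5*e1 e2) R2 = -21/10*e1 - 63/5*e2
Summing the partial products and collecting blades:
Answer: -69/20*e1 - 99/8*e2


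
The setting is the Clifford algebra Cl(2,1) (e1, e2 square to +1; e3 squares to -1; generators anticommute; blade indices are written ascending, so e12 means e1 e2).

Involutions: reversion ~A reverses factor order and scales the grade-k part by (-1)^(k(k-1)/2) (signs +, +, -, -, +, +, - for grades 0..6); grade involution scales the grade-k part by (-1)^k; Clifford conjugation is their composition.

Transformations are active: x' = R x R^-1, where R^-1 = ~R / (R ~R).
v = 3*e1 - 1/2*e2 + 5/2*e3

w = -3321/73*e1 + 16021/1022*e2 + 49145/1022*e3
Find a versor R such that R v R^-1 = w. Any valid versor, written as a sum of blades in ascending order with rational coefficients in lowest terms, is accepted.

R = v + w = -3102/73*e1 + 7755/511*e2 + 25850/511*e3 works: the equal norms (3) guarantee its sandwich swaps v into w.
Answer: -3102/73*e1 + 7755/511*e2 + 25850/511*e3


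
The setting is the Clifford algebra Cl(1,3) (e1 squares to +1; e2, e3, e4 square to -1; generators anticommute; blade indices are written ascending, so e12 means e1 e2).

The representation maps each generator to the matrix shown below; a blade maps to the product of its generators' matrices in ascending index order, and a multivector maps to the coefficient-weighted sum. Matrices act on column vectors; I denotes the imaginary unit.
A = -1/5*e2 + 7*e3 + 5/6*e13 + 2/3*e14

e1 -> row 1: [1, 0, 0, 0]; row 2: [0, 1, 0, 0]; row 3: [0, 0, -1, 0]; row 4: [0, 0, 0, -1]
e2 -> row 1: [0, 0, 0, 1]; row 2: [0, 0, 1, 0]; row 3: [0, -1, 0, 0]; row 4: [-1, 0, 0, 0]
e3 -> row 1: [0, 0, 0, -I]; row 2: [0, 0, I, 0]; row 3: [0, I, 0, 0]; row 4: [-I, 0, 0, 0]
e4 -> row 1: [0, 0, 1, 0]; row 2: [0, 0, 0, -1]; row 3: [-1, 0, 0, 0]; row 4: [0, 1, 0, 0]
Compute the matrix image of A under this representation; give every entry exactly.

Bivector images (products of the table entries): rho(e13) = rho(e1)rho(e3) = row 1: [0, 0, 0, -I]; row 2: [0, 0, I, 0]; row 3: [0, -I, 0, 0]; row 4: [I, 0, 0, 0]; rho(e14) = rho(e1)rho(e4) = row 1: [0, 0, 1, 0]; row 2: [0, 0, 0, -1]; row 3: [1, 0, 0, 0]; row 4: [0, -1, 0, 0].
M = (-1/5)*rho(e2) + (7)*rho(e3) + (5/6)*rho(e13) + (2/3)*rho(e14), summed entrywise:
Answer: row 1: [0, 0, 2/3, -1/5 - 47*I/6]; row 2: [0, 0, -1/5 + 47*I/6, -2/3]; row 3: [2/3, 1/5 + 37*I/6, 0, 0]; row 4: [1/5 - 37*I/6, -2/3, 0, 0]


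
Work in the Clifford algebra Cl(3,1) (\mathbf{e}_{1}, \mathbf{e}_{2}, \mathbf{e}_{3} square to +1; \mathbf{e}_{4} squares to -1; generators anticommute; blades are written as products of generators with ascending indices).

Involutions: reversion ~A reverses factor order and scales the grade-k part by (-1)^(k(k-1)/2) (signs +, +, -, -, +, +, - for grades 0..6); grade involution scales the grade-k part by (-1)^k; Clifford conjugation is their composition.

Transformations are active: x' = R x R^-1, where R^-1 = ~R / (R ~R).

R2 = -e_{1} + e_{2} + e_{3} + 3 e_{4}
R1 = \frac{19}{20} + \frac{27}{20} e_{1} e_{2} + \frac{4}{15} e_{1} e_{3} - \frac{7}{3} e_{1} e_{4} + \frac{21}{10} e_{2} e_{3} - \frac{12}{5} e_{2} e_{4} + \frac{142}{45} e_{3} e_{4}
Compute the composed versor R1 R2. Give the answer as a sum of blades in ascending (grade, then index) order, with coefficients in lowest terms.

Distribute over the terms of R2 (each basis-blade product reordered to ascending indices, repeated generators contracted through their squares):
R1 (-e_{1}) = -\frac{19}{20} e_{1} + \frac{27}{20} e_{2} + \frac{4}{15} e_{3} - \frac{7}{3} e_{4} - \frac{21}{10} e_{1} e_{2} e_{3} + \frac{12}{5} e_{1} e_{2} e_{4} - \frac{142}{45} e_{1} e_{3} e_{4}
R1 (e_{2}) = \frac{27}{20} e_{1} + \frac{19}{20} e_{2} - \frac{21}{10} e_{3} + \frac{12}{5} e_{4} - \frac{4}{15} e_{1} e_{2} e_{3} + \frac{7}{3} e_{1} e_{2} e_{4} + \frac{142}{45} e_{2} e_{3} e_{4}
R1 (e_{3}) = \frac{4}{15} e_{1} + \frac{21}{10} e_{2} + \frac{19}{20} e_{3} - \frac{142}{45} e_{4} + \frac{27}{20} e_{1} e_{2} e_{3} + \frac{7}{3} e_{1} e_{3} e_{4} + \frac{12}{5} e_{2} e_{3} e_{4}
R1 (3 e_{4}) = 7 e_{1} + \frac{36}{5} e_{2} - \frac{142}{15} e_{3} + \frac{57}{20} e_{4} + \frac{81}{20} e_{1} e_{2} e_{4} + \frac{4}{5} e_{1} e_{3} e_{4} + \frac{63}{10} e_{2} e_{3} e_{4}
Summing the partial products and collecting blades:
Answer: \frac{23}{3} e_{1} + \frac{58}{5} e_{2} - \frac{207}{20} e_{3} - \frac{43}{180} e_{4} - \frac{61}{60} e_{1} e_{2} e_{3} + \frac{527}{60} e_{1} e_{2} e_{4} - \frac{1}{45} e_{1} e_{3} e_{4} + \frac{1067}{90} e_{2} e_{3} e_{4}


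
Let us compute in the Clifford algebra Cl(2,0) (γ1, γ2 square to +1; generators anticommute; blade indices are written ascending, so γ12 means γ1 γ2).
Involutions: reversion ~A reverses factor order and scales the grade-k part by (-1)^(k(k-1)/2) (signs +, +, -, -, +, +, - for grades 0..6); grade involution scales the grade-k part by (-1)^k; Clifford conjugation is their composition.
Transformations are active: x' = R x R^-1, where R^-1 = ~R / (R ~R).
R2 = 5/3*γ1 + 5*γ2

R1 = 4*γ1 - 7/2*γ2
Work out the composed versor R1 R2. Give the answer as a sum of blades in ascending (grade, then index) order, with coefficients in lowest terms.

Distribute over the terms of R1 (each basis-blade product reordered to ascending indices, repeated generators contracted through their squares):
(4*γ1) R2 = 20/3 + 20*γ12
(-7/2*γ2) R2 = -35/2 + 35/6*γ12
Summing the partial products and collecting blades:
Answer: -65/6 + 155/6*γ12


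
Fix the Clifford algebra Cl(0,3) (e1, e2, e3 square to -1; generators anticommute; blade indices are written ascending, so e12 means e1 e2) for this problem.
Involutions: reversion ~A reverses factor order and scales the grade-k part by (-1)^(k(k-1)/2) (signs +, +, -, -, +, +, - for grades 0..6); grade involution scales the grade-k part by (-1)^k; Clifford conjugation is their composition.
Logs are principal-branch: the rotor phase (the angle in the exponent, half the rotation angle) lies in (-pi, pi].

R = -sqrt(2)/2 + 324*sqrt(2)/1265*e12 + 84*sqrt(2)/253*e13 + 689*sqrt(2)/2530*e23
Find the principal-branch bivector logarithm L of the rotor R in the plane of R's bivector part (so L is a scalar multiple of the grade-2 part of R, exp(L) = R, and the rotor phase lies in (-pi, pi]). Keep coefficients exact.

The scalar part of R is -sqrt(2)/2, which fixes the principal-branch rotor phase; the unit plane is then the bivector part divided by the sine of that phase, and L is that plane scaled by the phase.
Concretely: cos(phase) = -sqrt(2)/2 gives phase = ±3*pi/4, and since phase/sin(phase) is even the sign is immaterial: L = (phase/sin(phase)) * <R>_2 = (3*sqrt(2)*pi/4) * <R>_2.
Answer: 486*pi/1265*e12 + 126*pi/253*e13 + 2067*pi/5060*e23


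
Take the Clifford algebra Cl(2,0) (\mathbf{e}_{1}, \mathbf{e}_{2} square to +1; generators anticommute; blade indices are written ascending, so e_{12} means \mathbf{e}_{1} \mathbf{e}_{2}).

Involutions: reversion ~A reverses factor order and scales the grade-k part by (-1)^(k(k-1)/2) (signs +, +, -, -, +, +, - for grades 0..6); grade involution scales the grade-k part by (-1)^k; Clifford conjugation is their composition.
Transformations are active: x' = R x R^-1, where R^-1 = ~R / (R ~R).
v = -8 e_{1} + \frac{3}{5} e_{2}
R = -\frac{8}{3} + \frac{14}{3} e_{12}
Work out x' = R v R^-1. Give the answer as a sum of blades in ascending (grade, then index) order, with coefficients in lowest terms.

~R = -\frac{8}{3} - \frac{14}{3} e_{12}, and R ~R = \frac{260}{9}, so R^-1 = ~R / (\frac{260}{9}).
R v = \frac{362}{15} e_{1} + \frac{536}{15} e_{2}
Answer: \frac{1152}{325} e_{1} - \frac{2339}{325} e_{2}


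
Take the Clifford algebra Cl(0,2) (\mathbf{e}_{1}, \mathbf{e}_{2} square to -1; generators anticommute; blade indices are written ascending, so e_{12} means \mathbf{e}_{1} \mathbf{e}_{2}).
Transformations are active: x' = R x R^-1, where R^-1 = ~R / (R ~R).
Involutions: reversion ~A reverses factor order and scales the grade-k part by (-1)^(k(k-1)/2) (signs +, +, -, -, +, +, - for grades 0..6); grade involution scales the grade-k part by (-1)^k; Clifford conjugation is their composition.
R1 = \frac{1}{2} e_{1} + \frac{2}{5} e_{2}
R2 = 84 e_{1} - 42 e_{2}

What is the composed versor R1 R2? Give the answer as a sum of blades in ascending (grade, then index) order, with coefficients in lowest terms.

Distribute over the terms of R1 (each basis-blade product reordered to ascending indices, repeated generators contracted through their squares):
(\frac{1}{2} e_{1}) R2 = -42 - 21 e_{12}
(\frac{2}{5} e_{2}) R2 = \frac{84}{5} - \frac{168}{5} e_{12}
Summing the partial products and collecting blades:
Answer: -\frac{126}{5} - \frac{273}{5} e_{12}


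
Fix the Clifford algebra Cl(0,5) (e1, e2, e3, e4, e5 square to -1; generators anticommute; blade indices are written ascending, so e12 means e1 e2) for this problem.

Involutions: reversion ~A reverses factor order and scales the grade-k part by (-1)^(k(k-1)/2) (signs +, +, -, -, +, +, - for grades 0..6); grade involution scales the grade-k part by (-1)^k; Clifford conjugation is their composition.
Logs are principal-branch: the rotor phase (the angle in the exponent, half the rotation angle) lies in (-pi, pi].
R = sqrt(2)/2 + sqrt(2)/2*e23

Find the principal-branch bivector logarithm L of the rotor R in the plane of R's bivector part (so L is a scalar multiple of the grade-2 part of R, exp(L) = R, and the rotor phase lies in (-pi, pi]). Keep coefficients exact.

The scalar part of R is sqrt(2)/2, which pins the rotor phase on the principal branch; dividing the bivector part by the sine of that phase recovers the unit plane, and L is the phase times that plane.
Concretely: cos(phase) = sqrt(2)/2 gives phase = ±pi/4, and since phase/sin(phase) is even the sign is immaterial: L = (phase/sin(phase)) * <R>_2 = (sqrt(2)*pi/4) * <R>_2.
Answer: pi/4*e23


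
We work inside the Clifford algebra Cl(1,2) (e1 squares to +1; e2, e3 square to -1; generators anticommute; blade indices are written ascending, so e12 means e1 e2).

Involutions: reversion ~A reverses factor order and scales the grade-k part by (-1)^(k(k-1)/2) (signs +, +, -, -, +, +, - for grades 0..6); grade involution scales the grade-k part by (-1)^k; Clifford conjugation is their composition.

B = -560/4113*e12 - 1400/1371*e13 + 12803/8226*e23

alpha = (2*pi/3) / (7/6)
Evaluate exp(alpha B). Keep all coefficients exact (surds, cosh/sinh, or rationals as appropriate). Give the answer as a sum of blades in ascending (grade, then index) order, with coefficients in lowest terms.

B^2 term by term: the squares give (-560/4113)^2*(e12)^2 + (-1400/1371)^2*(e13)^2 + (12803/8226)^2*(e23)^2 = 313600/16916769*(+1) + 1960000/1879641*(+1) + 163916809/67667076*(-1) = -49/36 (each basis 2-blade squares to minus the product of its generators' squares); cross terms between blades sharing an index anticommute and cancel. So B^2 = -49/36.
B^2 = -49/36 — a negative square means the series sums to a rotation: l = 7/6, alpha*l = 2*pi/3, so exp(alpha B) = cos(2*pi/3) + (sin(2*pi/3)/(7/6))*B = -1/2 + (3*sqrt(3)/7)*B.
Answer: -1/2 - 80*sqrt(3)/1371*e12 - 200*sqrt(3)/457*e13 + 1829*sqrt(3)/2742*e23


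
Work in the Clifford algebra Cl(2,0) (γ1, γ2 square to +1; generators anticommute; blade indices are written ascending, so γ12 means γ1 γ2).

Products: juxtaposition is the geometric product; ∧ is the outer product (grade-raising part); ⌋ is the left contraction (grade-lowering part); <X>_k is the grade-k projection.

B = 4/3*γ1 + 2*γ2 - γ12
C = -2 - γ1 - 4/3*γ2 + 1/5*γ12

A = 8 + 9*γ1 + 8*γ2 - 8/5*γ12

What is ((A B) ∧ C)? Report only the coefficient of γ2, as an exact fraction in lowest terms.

step 1: 132/5 + 232/15*γ1 + 137/15*γ2 - 2/3*γ12
step 2: -264/5 - 172/3*γ1 - 802/15*γ2 - 1097/225*γ12
Answer: -802/15


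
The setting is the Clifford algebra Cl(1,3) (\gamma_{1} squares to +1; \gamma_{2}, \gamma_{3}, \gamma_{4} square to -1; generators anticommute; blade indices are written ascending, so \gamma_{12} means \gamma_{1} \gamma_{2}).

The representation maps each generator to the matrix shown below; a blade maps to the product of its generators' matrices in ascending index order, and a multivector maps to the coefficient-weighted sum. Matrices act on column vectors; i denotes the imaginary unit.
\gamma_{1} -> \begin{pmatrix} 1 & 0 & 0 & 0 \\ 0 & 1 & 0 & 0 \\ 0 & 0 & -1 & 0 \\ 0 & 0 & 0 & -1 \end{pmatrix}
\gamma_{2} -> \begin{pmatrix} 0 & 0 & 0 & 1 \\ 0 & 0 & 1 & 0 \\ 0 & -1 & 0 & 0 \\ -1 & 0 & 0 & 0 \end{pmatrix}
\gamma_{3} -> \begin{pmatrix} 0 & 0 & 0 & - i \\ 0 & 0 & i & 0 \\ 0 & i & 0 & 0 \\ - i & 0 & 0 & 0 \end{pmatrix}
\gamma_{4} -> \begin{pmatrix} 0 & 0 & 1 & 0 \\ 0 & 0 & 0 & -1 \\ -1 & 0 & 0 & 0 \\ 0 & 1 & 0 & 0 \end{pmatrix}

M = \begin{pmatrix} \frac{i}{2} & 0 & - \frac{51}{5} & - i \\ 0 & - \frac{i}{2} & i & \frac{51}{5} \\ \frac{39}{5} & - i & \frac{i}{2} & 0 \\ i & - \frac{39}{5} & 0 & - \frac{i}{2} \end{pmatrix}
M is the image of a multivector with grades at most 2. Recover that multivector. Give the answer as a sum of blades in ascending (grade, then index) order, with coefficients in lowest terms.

Method: the blade images are trace-orthogonal — tr(rho(e_A) rho(e_B)^-1) = 4 if A = B and 0 otherwise — and rho(e_A)^-1 = (e_A)^2 * rho(e_A) with (e_A)^2 = +1 or -1, so the coefficient of e_A in the preimage is (e_A)^2 * tr(M rho(e_A))/4.
Nonzero projections over blades of grade <= 2: \gamma_{4}: (\gamma_{4})^2 = -1, tr(M rho(\gamma_{4})) = 36, coefficient -9; \gamma_{13}: (\gamma_{13})^2 = +1, tr(M rho(\gamma_{13})) = 4, coefficient 1; \gamma_{14}: (\gamma_{14})^2 = +1, tr(M rho(\gamma_{14})) = - \frac{24}{5}, coefficient -\frac{6}{5}; \gamma_{23}: (\gamma_{23})^2 = -1, tr(M rho(\gamma_{23})) = 2, coefficient -\frac{1}{2}. Every other blade of grade <= 2 projects to 0.
Answer: -9 \gamma_{4} + \gamma_{13} - \frac{6}{5} \gamma_{14} - \frac{1}{2} \gamma_{23}


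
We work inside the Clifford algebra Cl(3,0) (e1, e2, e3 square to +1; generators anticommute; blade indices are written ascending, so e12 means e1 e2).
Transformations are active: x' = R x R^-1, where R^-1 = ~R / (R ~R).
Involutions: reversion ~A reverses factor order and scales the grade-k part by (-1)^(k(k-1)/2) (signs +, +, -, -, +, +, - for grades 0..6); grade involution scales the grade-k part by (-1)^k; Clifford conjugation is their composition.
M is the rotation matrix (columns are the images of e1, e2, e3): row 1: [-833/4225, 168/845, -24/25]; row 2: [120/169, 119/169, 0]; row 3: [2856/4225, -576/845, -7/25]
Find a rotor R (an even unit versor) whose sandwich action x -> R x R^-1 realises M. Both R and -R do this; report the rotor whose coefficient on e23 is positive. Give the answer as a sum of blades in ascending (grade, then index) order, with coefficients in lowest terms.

Method: write R = a + b12*e12 + b13*e13 + b23*e23 with a^2 + b12^2 + b13^2 + b23^2 = 1 (so R^-1 = ~R). Expanding the columns R e_j ~R gives tr M = 4a^2 - 1 and, from the antisymmetric part, M21 - M12 = -4a*b12, M13 - M31 = 4a*b13, M32 - M23 = -4a*b23.
Here tr M = 959/4225, so a^2 = (1 + tr M)/4 = 1296/4225 and a = ±36/65. Taking a = 36/65: M21 - M12 = 432/845, M13 - M31 = -6912/4225, M32 - M23 = -576/845, giving b12 = -3/13, b13 = -48/65, b23 = 4/13, i.e. R = 36/65 - 3/13*e12 - 48/65*e13 + 4/13*e23.
Its e23 coefficient is already positive.
Answer: 36/65 - 3/13*e12 - 48/65*e13 + 4/13*e23. Note: both R and -R realise this M (trace 959/4225); the covering map identifies them, and the e23-coefficient sign is the tie-breaker.


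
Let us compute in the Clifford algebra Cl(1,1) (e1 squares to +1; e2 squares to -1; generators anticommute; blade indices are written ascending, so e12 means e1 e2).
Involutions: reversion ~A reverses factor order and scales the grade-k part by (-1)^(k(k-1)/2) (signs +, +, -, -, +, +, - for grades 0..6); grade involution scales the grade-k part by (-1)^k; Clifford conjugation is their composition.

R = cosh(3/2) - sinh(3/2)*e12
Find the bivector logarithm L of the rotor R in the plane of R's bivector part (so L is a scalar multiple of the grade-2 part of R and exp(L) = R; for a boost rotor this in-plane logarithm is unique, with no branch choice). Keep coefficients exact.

The scalar part of R is cosh(3/2), so cosh pins the rapidity up to sign — the sign comes from the bivector part; dividing that part by sinh of the rapidity yields the plane, and the in-plane L = rapidity * plane is unique because the two sign choices cancel.
Concretely: cosh(rapidity) = cosh(3/2) gives rapidity = ±3/2, and since rapidity/sinh(rapidity) is even the sign is immaterial: L = (rapidity/sinh(rapidity)) * <R>_2 = (3/(2*sinh(3/2))) * <R>_2.
Answer: -3/2*e12


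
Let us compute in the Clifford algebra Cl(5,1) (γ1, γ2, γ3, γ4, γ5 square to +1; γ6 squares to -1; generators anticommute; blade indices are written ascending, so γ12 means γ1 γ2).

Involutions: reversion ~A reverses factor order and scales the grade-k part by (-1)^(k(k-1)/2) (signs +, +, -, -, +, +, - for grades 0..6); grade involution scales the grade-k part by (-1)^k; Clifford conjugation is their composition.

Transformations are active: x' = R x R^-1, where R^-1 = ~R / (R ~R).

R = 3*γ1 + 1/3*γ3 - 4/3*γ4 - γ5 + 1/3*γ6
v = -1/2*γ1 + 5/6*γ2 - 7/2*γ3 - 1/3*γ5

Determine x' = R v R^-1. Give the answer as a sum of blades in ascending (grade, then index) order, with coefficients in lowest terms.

~R = 3*γ1 + 1/3*γ3 - 4/3*γ4 - γ5 + 1/3*γ6, and R ~R = 106/9, so R^-1 = ~R / (106/9).
R v = -7/3 + 5/2*γ12 - 31/3*γ13 - 2/3*γ14 - 3/2*γ15 + 1/6*γ16 - 5/18*γ23 + 10/9*γ24 + 5/6*γ25 - 5/18*γ26 - 14/3*γ34 - 65/18*γ35 + 7/6*γ36 + 4/9*γ45 + 1/9*γ56
Answer: -73/106*γ1 - 5/6*γ2 + 357/106*γ3 + 28/53*γ4 + 116/159*γ5 - 7/53*γ6


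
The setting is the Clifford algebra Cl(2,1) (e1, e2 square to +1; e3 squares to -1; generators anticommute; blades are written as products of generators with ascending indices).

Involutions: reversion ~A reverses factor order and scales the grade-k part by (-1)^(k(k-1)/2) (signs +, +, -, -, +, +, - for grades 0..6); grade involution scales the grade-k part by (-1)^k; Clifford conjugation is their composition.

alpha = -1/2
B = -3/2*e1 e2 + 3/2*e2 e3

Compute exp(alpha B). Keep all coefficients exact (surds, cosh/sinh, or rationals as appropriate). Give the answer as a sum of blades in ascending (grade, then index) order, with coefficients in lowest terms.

B^2 term by term: the squares give (-3/2)^2*(e1 e2)^2 + (3/2)^2*(e2 e3)^2 = 9/4*(-1) + 9/4*(+1) = 0 (each basis 2-blade squares to minus the product of its generators' squares); cross terms between blades sharing an index anticommute and cancel. So B^2 = 0.
B^2 = 0, so the series closes: exp(alpha B) = 1 + alpha B (parabolic case).
Answer: 1 + 3/4*e1 e2 - 3/4*e2 e3


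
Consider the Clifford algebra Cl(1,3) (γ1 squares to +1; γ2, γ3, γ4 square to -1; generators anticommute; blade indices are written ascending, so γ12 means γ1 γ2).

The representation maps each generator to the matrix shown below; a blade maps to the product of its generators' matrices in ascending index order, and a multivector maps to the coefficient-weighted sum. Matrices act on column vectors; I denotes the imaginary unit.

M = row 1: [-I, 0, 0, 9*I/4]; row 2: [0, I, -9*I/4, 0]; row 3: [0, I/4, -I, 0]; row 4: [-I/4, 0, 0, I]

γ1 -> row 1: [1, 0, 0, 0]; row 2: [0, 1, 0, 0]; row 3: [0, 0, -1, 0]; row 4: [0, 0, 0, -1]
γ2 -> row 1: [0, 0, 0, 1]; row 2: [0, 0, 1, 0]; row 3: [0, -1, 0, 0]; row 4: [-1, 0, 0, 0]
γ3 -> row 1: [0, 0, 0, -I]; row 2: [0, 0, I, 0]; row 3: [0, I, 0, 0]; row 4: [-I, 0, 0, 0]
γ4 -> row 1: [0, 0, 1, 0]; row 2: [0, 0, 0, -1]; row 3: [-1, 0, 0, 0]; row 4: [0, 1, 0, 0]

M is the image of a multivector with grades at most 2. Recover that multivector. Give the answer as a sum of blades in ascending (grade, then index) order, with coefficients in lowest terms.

Method: the blade images are trace-orthogonal — tr(rho(e_A) rho(e_B)^-1) = 4 if A = B and 0 otherwise — and rho(e_A)^-1 = (e_A)^2 * rho(e_A) with (e_A)^2 = +1 or -1, so the coefficient of e_A in the preimage is (e_A)^2 * tr(M rho(e_A))/4.
Nonzero projections over blades of grade <= 2: γ3: (γ3)^2 = -1, tr(M rho(γ3)) = 4, coefficient -1; γ13: (γ13)^2 = +1, tr(M rho(γ13)) = -5, coefficient -5/4; γ23: (γ23)^2 = -1, tr(M rho(γ23)) = -4, coefficient 1. Every other blade of grade <= 2 projects to 0.
Answer: -γ3 - 5/4*γ13 + γ23


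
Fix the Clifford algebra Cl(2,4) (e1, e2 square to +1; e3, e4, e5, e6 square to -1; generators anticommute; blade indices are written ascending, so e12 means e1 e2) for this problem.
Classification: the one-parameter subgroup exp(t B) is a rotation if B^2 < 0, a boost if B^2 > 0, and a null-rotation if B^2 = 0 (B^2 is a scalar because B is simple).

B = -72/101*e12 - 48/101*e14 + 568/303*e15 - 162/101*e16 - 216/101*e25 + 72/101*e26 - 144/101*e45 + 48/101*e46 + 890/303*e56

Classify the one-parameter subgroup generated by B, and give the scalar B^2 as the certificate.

B^2 term by term: the squares give (-72/101)^2*(e12)^2 + (-48/101)^2*(e14)^2 + (568/303)^2*(e15)^2 + (-162/101)^2*(e16)^2 + (-216/101)^2*(e25)^2 + (72/101)^2*(e26)^2 + (-144/101)^2*(e45)^2 + (48/101)^2*(e46)^2 + (890/303)^2*(e56)^2 = 5184/10201*(-1) + 2304/10201*(+1) + 322624/91809*(+1) + 26244/10201*(+1) + 46656/10201*(+1) + 5184/10201*(+1) + 20736/10201*(-1) + 2304/10201*(-1) + 792100/91809*(-1) = 0 (each basis 2-blade squares to minus the product of its generators' squares); cross terms between blades sharing an index anticommute and cancel; the commuting (index-disjoint) pairs give grade-4 terms 2*c*c'*(blade product), which cancel blade by blade — e1245: 20736/10201 - 20736/10201 = 0; e1246: -6912/10201 + 6912/10201 = 0; e1256: -42720/10201 - 27264/10201 + 69984/10201 = 0; e1456: -28480/10201 - 18176/10201 + 46656/10201 = 0; e2456: 20736/10201 - 20736/10201 = 0 — confirming B is simple. So B^2 = 0.
Answer: null-rotation, certificate B^2 = 0. B^2 = 0 is basis-independent, so its sign is the whole story.


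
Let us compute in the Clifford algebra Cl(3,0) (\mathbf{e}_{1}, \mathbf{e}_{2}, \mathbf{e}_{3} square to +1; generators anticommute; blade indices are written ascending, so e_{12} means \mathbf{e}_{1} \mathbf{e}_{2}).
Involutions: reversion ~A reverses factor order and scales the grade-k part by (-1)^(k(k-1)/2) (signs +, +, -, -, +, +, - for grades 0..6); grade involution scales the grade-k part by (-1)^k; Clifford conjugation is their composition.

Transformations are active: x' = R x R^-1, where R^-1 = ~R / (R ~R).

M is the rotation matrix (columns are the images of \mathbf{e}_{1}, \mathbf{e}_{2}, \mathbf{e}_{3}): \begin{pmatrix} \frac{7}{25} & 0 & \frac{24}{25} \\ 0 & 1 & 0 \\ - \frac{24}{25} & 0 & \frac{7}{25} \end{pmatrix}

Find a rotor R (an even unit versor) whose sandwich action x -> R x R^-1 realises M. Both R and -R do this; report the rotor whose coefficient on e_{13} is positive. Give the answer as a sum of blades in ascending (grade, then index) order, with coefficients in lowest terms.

Method: write R = a + b12*e_{12} + b13*e_{13} + b23*e_{23} with a^2 + b12^2 + b13^2 + b23^2 = 1 (so R^-1 = ~R). Expanding the columns R e_j ~R gives tr M = 4a^2 - 1 and, from the antisymmetric part, M21 - M12 = -4a*b12, M13 - M31 = 4a*b13, M32 - M23 = -4a*b23.
Here tr M = \frac{39}{25}, so a^2 = (1 + tr M)/4 = \frac{16}{25} and a = ±\frac{4}{5}. Taking a = \frac{4}{5}: M21 - M12 = 0, M13 - M31 = \frac{48}{25}, M32 - M23 = 0, giving b12 = 0, b13 = \frac{3}{5}, b23 = 0, i.e. R = \frac{4}{5} + \frac{3}{5} e_{13}.
Its e_{13} coefficient is already positive.
Answer: \frac{4}{5} + \frac{3}{5} e_{13}. Why the constraint matters: R and -R act identically through the sandwich — M has trace \frac{39}{25} either way — so only the sign condition on e_{13} picks one of the two preimages.


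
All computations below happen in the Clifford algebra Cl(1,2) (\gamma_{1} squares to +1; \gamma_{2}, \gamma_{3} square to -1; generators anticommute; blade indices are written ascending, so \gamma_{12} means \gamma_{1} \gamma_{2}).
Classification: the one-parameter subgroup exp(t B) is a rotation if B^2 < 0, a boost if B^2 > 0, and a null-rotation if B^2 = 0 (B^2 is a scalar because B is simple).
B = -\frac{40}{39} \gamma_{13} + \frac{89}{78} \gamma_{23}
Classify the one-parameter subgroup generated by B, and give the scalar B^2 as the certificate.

B^2 term by term: the squares give (-\frac{40}{39})^2*(\gamma_{13})^2 + (\frac{89}{78})^2*(\gamma_{23})^2 = \frac{1600}{1521}*(+1) + \frac{7921}{6084}*(-1) = -\frac{1}{4} (each basis 2-blade squares to minus the product of its generators' squares); cross terms between blades sharing an index anticommute and cancel. So B^2 = -\frac{1}{4}.
Answer: rotation, certificate B^2 = -\frac{1}{4}. Because -\frac{1}{4} is invariant under every versor sandwich, the classification follows from its sign alone.


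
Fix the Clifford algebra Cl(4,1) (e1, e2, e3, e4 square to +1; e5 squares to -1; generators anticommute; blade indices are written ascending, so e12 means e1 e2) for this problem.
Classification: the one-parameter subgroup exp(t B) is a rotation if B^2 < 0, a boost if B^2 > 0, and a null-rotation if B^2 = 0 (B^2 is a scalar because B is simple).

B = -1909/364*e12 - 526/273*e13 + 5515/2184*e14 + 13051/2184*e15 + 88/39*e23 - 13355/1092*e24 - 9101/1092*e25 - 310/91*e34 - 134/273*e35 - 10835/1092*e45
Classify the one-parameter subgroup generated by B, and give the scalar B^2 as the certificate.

B^2 term by term: the squares give (-1909/364)^2*(e12)^2 + (-526/273)^2*(e13)^2 + (5515/2184)^2*(e14)^2 + (13051/2184)^2*(e15)^2 + (88/39)^2*(e23)^2 + (-13355/1092)^2*(e24)^2 + (-9101/1092)^2*(e25)^2 + (-310/91)^2*(e34)^2 + (-134/273)^2*(e35)^2 + (-10835/1092)^2*(e45)^2 = 3644281/132496*(-1) + 276676/74529*(-1) + 30415225/4769856*(-1) + 170328601/4769856*(+1) + 7744/1521*(-1) + 178356025/1192464*(-1) + 82828201/1192464*(+1) + 96100/8281*(-1) + 17956/74529*(+1) + 117397225/1192464*(+1) = 0 (each basis 2-blade squares to minus the product of its generators' squares); cross terms between blades sharing an index anticommute and cancel; the commuting (index-disjoint) pairs give grade-4 terms 2*c*c'*(blade product), which cancel blade by blade — e1234: 295895/8281 - 3512365/74529 + 121330/10647 = 0; e1235: 127903/24843 - 2393563/74529 + 287122/10647 = 0; e1245: 20684015/198744 + 50192015/1192464 - 174296105/1192464 = 0; e1345: 2849605/74529 + 369505/149058 - 2022905/49686 = 0; e2345: -476740/10647 - 894785/74529 + 1410655/24843 = 0 — confirming B is simple. So B^2 = 0.
Answer: null-rotation, certificate B^2 = 0. Why this suffices: the scalar 0 survives any versor conjugation, so its sign alone determines the class however B is presented.


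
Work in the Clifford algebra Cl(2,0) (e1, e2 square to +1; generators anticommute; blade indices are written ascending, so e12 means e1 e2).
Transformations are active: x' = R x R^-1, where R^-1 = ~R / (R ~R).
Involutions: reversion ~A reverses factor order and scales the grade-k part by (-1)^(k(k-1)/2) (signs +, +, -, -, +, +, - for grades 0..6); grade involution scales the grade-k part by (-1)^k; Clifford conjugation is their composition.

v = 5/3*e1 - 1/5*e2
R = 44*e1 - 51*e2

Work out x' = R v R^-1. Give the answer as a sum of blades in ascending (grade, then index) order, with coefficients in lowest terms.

~R = 44*e1 - 51*e2, and R ~R = 4537, so R^-1 = ~R / (4537).
R v = 1253/15 + 381/5*e12
Answer: -3161/68055*e1 - 7613/4537*e2


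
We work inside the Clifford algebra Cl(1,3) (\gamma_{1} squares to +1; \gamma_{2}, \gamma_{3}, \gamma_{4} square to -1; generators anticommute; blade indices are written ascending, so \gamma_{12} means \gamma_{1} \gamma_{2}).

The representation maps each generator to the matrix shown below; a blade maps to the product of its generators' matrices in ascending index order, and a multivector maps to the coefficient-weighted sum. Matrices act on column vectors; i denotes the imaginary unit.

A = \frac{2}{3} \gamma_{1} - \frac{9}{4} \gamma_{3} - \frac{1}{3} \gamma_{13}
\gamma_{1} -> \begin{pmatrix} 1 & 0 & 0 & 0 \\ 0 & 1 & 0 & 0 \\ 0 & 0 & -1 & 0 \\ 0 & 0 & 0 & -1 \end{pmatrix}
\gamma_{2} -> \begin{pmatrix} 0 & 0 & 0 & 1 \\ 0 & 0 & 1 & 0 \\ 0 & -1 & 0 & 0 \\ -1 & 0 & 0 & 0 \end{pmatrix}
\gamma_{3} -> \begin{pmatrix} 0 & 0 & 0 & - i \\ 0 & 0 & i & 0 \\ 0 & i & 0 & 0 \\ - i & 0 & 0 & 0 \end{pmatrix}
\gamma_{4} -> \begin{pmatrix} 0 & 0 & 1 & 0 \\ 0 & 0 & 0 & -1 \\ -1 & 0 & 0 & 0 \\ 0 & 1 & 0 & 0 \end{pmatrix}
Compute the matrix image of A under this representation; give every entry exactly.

Bivector images (products of the table entries): rho(\gamma_{13}) = rho(\gamma_{1})rho(\gamma_{3}) = \begin{pmatrix} 0 & 0 & 0 & - i \\ 0 & 0 & i & 0 \\ 0 & - i & 0 & 0 \\ i & 0 & 0 & 0 \end{pmatrix}.
M = (\frac{2}{3})*rho(\gamma_{1}) + (-\frac{9}{4})*rho(\gamma_{3}) + (-\frac{1}{3})*rho(\gamma_{13}), summed entrywise:
Answer: \begin{pmatrix} \frac{2}{3} & 0 & 0 & \frac{31 i}{12} \\ 0 & \frac{2}{3} & - \frac{31 i}{12} & 0 \\ 0 & - \frac{23 i}{12} & - \frac{2}{3} & 0 \\ \frac{23 i}{12} & 0 & 0 & - \frac{2}{3} \end{pmatrix}


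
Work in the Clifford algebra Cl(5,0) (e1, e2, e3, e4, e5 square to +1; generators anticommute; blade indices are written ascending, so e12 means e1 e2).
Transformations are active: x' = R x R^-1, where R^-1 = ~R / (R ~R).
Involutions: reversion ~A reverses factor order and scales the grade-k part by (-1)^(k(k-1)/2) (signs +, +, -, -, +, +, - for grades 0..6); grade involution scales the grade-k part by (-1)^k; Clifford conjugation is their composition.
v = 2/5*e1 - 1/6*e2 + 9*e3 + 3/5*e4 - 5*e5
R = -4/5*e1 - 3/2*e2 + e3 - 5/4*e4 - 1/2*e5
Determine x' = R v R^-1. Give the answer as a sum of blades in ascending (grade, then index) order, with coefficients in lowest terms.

~R = -4/5*e1 - 3/2*e2 + e3 - 5/4*e4 - 1/2*e5, and R ~R = 2281/400, so R^-1 = ~R / (2281/400).
R v = 267/25 + 11/15*e12 - 38/5*e13 + 1/50*e14 + 21/5*e15 - 40/3*e23 - 133/120*e24 + 89/12*e25 + 237/20*e34 - 1/2*e35 + 131/20*e45
Answer: -38738/11405*e1 - 74615/13686*e2 - 11985/2281*e3 - 60243/11405*e4 + 7133/2281*e5


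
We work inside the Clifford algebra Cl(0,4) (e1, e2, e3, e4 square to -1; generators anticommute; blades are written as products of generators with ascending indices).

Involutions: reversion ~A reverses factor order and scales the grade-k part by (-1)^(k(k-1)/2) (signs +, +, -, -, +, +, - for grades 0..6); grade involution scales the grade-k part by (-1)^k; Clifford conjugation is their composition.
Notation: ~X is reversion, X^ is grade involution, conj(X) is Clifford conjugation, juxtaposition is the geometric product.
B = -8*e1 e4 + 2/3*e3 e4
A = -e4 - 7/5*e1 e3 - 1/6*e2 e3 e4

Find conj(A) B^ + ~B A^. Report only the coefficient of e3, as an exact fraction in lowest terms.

first term: -8*e1 + 1/9*e2 + 2/3*e3 - 14/15*e1 e4 - 56/5*e3 e4 + 4/3*e1 e2 e3
second term: -8*e1 + 1/9*e2 + 2/3*e3 + 14/15*e1 e4 + 56/5*e3 e4 - 4/3*e1 e2 e3
Answer: 4/3


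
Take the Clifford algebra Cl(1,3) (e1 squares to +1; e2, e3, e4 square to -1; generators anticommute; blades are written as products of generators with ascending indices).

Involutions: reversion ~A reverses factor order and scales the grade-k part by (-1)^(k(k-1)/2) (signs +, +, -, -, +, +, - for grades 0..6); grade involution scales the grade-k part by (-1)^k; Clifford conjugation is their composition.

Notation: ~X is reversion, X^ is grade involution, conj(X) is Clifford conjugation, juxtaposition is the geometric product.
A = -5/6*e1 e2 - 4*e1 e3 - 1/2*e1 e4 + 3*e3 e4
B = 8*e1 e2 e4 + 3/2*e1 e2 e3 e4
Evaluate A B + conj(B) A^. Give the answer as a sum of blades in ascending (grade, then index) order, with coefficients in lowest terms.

first term: 4*e2 - 20/3*e4 - 9/2*e1 e2 - 3/4*e2 e3 + 6*e2 e4 - 5/4*e3 e4 - 24*e1 e2 e3 - 32*e2 e3 e4
second term: 4*e2 - 20/3*e4 - 9/2*e1 e2 - 3/4*e2 e3 + 6*e2 e4 - 5/4*e3 e4 + 24*e1 e2 e3 + 32*e2 e3 e4
Answer: 8*e2 - 40/3*e4 - 9*e1 e2 - 3/2*e2 e3 + 12*e2 e4 - 5/2*e3 e4


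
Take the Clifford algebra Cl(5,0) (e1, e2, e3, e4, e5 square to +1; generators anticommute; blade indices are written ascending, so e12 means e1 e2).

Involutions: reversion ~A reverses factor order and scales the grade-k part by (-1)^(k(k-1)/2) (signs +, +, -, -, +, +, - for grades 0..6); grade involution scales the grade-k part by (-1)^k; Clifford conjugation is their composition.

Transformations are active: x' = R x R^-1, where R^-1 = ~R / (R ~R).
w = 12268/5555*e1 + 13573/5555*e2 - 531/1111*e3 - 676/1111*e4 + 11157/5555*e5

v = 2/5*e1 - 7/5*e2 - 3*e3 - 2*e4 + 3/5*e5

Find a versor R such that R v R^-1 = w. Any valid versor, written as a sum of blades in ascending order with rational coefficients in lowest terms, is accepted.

Why this works: both vectors square to 387/25, so q(v) = q(w) and R = v + w = 2898/1111*e1 + 5796/5555*e2 - 3864/1111*e3 - 2898/1111*e4 + 2898/1111*e5 carries v to w — its own direction survives, the complement (v - w)/2 flips.
Answer: 2898/1111*e1 + 5796/5555*e2 - 3864/1111*e3 - 2898/1111*e4 + 2898/1111*e5


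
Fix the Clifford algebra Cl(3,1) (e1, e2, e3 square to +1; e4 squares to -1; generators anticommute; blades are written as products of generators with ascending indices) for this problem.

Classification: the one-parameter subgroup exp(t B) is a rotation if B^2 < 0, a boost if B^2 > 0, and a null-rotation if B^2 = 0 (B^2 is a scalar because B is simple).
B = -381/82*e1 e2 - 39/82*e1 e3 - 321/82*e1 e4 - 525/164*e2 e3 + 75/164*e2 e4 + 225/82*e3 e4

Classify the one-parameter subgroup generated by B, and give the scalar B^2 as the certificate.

B^2 term by term: the squares give (-381/82)^2*(e1 e2)^2 + (-39/82)^2*(e1 e3)^2 + (-321/82)^2*(e1 e4)^2 + (-525/164)^2*(e2 e3)^2 + (75/164)^2*(e2 e4)^2 + (225/82)^2*(e3 e4)^2 = 145161/6724*(-1) + 1521/6724*(-1) + 103041/6724*(+1) + 275625/26896*(-1) + 5625/26896*(+1) + 50625/6724*(+1) = -9 (each basis 2-blade squares to minus the product of its generators' squares); cross terms between blades sharing an index anticommute and cancel; the commuting (index-disjoint) pairs give grade-4 terms 2*c*c'*(blade product), which cancel blade by blade — e1 e2 e3 e4: -85725/3362 + 2925/6724 + 168525/6724 = 0 — confirming B is simple. So B^2 = -9.
Answer: rotation, certificate B^2 = -9. The invariant at work: B^2 = -9 is unchanged by conjugation, hence its sign classifies the subgroup whatever basis B is written in.


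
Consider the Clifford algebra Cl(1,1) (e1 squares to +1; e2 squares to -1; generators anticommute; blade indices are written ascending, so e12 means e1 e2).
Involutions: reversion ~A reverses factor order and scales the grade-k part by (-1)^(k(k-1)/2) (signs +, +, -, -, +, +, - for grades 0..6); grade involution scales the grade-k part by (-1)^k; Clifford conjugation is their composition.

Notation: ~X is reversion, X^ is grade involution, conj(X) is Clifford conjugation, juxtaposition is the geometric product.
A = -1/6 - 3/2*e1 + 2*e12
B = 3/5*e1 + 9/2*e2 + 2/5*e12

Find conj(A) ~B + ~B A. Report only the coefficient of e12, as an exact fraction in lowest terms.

first term: 17/10 + 89/10*e1 - 3/20*e2 + 409/60*e12
second term: -17/10 + 89/10*e1 - 3/20*e2 + 409/60*e12
Answer: 409/30
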